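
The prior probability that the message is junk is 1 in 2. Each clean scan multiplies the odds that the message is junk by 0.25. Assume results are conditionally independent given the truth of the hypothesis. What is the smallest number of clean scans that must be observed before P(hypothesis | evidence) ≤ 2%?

3

Prior odds = 0.5/0.5 = 1.
Likelihood ratio per clean scan = 0.25.
Target odds: 0.02 ÷ 0.98 = 1/49.
Require 0.25ⁿ ≤ 1/49 ÷ 1 = 1/49.
0.25² = 0.0625 is still above 1/49 but 0.25³ = 0.015625 is at or below it, so n = 3.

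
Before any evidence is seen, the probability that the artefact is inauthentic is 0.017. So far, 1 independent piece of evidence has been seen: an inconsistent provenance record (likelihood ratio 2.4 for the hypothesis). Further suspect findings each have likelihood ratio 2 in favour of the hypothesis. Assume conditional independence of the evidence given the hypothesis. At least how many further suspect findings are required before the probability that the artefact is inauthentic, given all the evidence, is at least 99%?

12

Prior odds = 0.017/0.983 = 17/983.
Bayes factor of the evidence already in hand = 2.4.
Odds after that evidence = (17/983) × 2.4 = 204/4915.
Target odds = 0.99/0.01 = 99.
Need 2ⁿ ≥ 99 ÷ (204/4915) = 162195/68.
2¹¹ = 2048 falls short of 162195/68 but 2¹² = 4096 reaches it, so n = 12.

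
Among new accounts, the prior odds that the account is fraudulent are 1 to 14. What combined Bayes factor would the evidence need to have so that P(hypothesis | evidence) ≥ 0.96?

Prior odds = 1/14.
Target odds = 0.96/0.04 = 24.
Required Bayes factor = 24 ÷ (1/14) = 336.

336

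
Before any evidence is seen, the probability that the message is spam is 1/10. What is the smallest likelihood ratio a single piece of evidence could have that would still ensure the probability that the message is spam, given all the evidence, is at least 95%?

Prior odds = 0.1/0.9 = 1/9.
Target odds = 0.95/0.05 = 19.
Required Bayes factor = 19 ÷ (1/9) = 171.

171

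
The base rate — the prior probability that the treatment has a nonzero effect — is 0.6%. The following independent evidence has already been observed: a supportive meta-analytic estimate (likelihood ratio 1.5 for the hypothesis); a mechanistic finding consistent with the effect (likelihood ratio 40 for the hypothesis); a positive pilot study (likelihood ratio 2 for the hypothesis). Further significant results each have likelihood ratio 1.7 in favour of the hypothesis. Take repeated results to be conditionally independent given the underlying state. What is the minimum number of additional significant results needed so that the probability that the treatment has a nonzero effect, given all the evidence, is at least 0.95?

7

Prior odds = 0.006/0.994 = 3/497.
Combined Bayes factor of the evidence already in hand = 1.5 × 40 × 2 = 120.
Odds after that evidence = (3/497) × 120 = 360/497.
Target odds = 0.95/0.05 = 19.
Need 1.7ⁿ ≥ 19 ÷ (360/497) = 9443/360.
1.7⁶ = 24137569/1000000 falls short of 9443/360 but 1.7⁷ = 410338673/10000000 reaches it, so n = 7.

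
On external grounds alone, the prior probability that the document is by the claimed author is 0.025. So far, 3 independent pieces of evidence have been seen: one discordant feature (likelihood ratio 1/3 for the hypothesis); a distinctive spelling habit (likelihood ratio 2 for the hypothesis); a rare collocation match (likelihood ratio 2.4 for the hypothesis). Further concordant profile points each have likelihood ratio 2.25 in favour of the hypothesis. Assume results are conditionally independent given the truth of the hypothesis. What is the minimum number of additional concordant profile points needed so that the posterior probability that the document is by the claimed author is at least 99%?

Prior odds = 0.025/0.975 = 1/39.
Combined Bayes factor of the evidence already in hand = (1/3) × 2 × 2.4 = 1.6.
Odds after that evidence = (1/39) × 1.6 = 8/195.
Target odds = 0.99/0.01 = 99.
Need 2.25ⁿ ≥ 99 ÷ (8/195) = 2413.125.
2.25⁹ = 387420489/262144 falls short of 2413.125 but 2.25¹⁰ ≈3325.26 reaches it, so n = 10.

10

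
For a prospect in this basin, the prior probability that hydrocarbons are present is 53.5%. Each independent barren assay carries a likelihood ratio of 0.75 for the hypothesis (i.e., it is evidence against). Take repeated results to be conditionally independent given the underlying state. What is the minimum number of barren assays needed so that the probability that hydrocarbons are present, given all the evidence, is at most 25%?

5

Prior odds: 0.535 ÷ 0.465 = 107/93.
Likelihood ratio per barren assay = 0.75.
Target odds: 0.25 ÷ 0.75 = 1/3.
Need (107/93) × 0.75ⁿ ≤ 1/3, i.e. 0.75ⁿ ≤ 31/107.
0.75⁴ = 0.31640625 is still above 31/107 but 0.75⁵ = 243/1024 is at or below it, so n = 5.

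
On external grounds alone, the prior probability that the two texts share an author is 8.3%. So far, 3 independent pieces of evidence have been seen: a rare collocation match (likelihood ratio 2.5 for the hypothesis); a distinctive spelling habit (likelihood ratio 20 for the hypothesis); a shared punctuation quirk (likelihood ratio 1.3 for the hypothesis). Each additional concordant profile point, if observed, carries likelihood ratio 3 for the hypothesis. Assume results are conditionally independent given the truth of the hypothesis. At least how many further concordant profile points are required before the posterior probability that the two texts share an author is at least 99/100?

3

Prior odds = 0.083/0.917 = 83/917.
Combined Bayes factor of the evidence already in hand = 2.5 × 20 × 1.3 = 65.
Odds after that evidence = (83/917) × 65 = 5395/917.
Target odds = 0.99/0.01 = 99.
Need 3ⁿ ≥ 99 ÷ (5395/917) = 90783/5395.
3² = 9 falls short of 90783/5395 but 3³ = 27 reaches it, so n = 3.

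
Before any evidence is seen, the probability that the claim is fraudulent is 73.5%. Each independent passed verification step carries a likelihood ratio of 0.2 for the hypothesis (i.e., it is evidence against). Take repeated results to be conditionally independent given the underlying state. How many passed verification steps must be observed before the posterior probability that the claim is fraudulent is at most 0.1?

2

Prior odds = 0.735/0.265 = 147/53.
Likelihood ratio per passed verification step = 0.2.
Target odds: 0.1 ÷ 0.9 = 1/9.
Require 0.2ⁿ ≤ 1/9 ÷ (147/53) = 53/1323.
0.2¹ = 0.2 is still above 53/1323 but 0.2² = 0.04 is at or below it, so n = 2.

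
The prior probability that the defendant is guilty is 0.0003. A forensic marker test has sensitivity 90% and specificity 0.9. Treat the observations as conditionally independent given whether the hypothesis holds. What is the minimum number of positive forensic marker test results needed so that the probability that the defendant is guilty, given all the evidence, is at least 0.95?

Prior odds: 0.0003 ÷ 0.9997 = 3/9997.
False-positive rate = 1 − 0.9 = 0.1; likelihood ratio of a positive = 0.9/0.1 = 9.
Target posterior odds = 0.95/0.05 = 19.
Need (3/9997) × 9ⁿ ≥ 19, i.e. 9ⁿ ≥ 189943/3.
9⁵ = 59049 falls short of 189943/3 but 9⁶ = 531441 reaches it, so n = 6.

6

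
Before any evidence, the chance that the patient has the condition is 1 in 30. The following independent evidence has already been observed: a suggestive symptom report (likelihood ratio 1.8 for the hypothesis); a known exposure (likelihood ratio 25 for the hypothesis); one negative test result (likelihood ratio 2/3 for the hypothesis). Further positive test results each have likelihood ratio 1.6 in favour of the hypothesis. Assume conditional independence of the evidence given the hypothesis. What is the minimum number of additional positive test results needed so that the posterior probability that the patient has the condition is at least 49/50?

Prior odds = (1/30)/(29/30) = 1/29.
Combined Bayes factor of the evidence already in hand = 1.8 × 25 × (2/3) = 30.
Odds after that evidence = (1/29) × 30 = 30/29.
Target odds = 0.98/0.02 = 49.
Need 1.6ⁿ ≥ 49 ÷ (30/29) = 1421/30.
1.6⁸ = 16777216/390625 falls short of 1421/30 but 1.6⁹ = 134217728/1953125 reaches it, so n = 9.

9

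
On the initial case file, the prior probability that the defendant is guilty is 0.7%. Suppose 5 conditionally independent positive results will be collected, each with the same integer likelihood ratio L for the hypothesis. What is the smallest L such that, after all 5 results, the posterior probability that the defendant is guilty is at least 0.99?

7

Prior odds = 0.007/0.993 = 7/993.
Target odds = 0.99/0.01 = 99.
Need L⁵ ≥ 99 ÷ (7/993) = 98307/7.
6⁵ = 7776 < 98307/7 ≤ 16807 = 7⁵, so L = 7.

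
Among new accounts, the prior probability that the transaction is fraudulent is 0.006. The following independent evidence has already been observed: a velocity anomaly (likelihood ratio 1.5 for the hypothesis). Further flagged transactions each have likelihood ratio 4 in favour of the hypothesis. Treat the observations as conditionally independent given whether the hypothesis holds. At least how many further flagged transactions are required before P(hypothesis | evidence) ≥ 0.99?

7

Prior odds = 0.006/0.994 = 3/497.
Bayes factor of the evidence already in hand = 1.5.
Odds after that evidence = (3/497) × 1.5 = 9/994.
Target odds = 0.99/0.01 = 99.
Need 4ⁿ ≥ 99 ÷ (9/994) = 10934.
4⁶ = 4096 falls short of 10934 but 4⁷ = 16384 reaches it, so n = 7.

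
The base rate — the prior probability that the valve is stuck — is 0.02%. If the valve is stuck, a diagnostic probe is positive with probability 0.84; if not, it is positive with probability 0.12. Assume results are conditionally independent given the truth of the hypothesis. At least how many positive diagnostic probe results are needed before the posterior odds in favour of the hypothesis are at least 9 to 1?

Prior odds: 0.0002 ÷ 0.9998 = 1/4999.
Likelihood ratio of a positive = 0.84/0.12 = 7.
Target odds = 9.
Need (1/4999) × 7ⁿ ≥ 9, i.e. 7ⁿ ≥ 44991.
7⁵ = 16807 falls short of 44991 but 7⁶ = 117649 reaches it, so n = 6.

6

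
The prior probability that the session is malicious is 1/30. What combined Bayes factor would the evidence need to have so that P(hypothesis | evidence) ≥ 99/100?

2871

Prior odds = (1/30)/(29/30) = 1/29.
Target odds = 0.99/0.01 = 99.
Required Bayes factor = 99 ÷ (1/29) = 2871.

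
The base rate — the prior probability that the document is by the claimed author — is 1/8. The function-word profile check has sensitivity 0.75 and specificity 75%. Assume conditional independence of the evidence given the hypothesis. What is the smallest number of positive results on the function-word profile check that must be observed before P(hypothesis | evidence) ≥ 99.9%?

9

Prior odds = 0.125/0.875 = 1/7.
False-positive rate = 1 − 0.75 = 0.25; likelihood ratio of a positive = 0.75/0.25 = 3.
Target odds: 0.999 ÷ 0.001 = 999.
Require 3ⁿ ≥ 999 ÷ (1/7) = 6993.
3⁸ = 6561 falls short of 6993 but 3⁹ = 19683 reaches it, so n = 9.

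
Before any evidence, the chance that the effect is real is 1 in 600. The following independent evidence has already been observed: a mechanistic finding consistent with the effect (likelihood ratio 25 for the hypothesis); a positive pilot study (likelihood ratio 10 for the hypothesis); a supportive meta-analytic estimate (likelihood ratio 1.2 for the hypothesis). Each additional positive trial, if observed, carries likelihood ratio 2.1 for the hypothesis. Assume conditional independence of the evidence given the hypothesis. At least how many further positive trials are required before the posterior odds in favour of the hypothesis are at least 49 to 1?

Prior odds = (1/600)/(599/600) = 1/599.
Combined Bayes factor of the evidence already in hand = 25 × 10 × 1.2 = 300.
Odds after that evidence = (1/599) × 300 = 300/599.
Target odds = 49.
Need 2.1ⁿ ≥ 49 ÷ (300/599) = 29351/300.
2.1⁶ = 85766121/1000000 falls short of 29351/300 but 2.1⁷ ≈180.109 reaches it, so n = 7.

7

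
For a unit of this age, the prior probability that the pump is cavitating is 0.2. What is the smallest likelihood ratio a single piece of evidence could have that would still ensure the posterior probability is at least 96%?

Prior odds = 0.2/0.8 = 0.25.
Target odds = 0.96/0.04 = 24.
Required Bayes factor = 24 ÷ 0.25 = 96.

96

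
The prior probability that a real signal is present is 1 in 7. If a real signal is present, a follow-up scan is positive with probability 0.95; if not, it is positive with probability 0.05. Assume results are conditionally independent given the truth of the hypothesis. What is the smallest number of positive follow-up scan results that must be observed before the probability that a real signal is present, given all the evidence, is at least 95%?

Prior odds: (1/7) ÷ (6/7) = 1/6.
Likelihood ratio of a positive = 0.95/0.05 = 19.
Target odds: 0.95 ÷ 0.05 = 19.
Need (1/6) × 19ⁿ ≥ 19, i.e. 19ⁿ ≥ 114.
19¹ = 19 falls short of 114 but 19² = 361 reaches it, so n = 2.

2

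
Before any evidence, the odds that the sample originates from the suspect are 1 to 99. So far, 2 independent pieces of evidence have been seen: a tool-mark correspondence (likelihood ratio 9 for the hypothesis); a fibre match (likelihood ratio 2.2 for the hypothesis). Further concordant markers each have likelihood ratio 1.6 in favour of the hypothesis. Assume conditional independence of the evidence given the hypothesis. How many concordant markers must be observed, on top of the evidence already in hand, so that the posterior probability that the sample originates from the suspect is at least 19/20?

10

Prior odds = 1/99.
Combined Bayes factor of the evidence already in hand = 9 × 2.2 = 19.8.
Odds after that evidence = (1/99) × 19.8 = 0.2.
Target odds = 0.95/0.05 = 19.
Need 1.6ⁿ ≥ 19 ÷ 0.2 = 95.
1.6⁹ = 134217728/1953125 falls short of 95 but 1.6¹⁰ ≈109.951 reaches it, so n = 10.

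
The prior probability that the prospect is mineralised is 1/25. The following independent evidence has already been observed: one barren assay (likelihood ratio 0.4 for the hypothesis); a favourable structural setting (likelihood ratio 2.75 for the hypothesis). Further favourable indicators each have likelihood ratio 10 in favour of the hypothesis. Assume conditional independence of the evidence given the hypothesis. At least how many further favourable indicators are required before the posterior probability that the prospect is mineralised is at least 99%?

Prior odds = 0.04/0.96 = 1/24.
Combined Bayes factor of the evidence already in hand = 0.4 × 2.75 = 1.1.
Odds after that evidence = (1/24) × 1.1 = 11/240.
Target odds = 0.99/0.01 = 99.
Need 10ⁿ ≥ 99 ÷ (11/240) = 2160.
10³ = 1000 falls short of 2160 but 10⁴ = 10000 reaches it, so n = 4.

4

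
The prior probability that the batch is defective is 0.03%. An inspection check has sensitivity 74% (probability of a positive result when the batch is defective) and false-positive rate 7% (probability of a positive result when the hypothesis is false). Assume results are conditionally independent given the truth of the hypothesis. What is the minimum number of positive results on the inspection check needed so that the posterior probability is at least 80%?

Prior odds = 0.0003/0.9997 = 3/9997.
Likelihood ratio of a positive result = 0.74/0.07 = 74/7.
Target posterior odds = 0.8/0.2 = 4.
Need (3/9997) × (74/7)ⁿ ≥ 4, i.e. (74/7)ⁿ ≥ 39988/3.
(74/7)⁴ = 29986576/2401 falls short of 39988/3 but (74/7)⁵ ≈132029 reaches it, so n = 5.

5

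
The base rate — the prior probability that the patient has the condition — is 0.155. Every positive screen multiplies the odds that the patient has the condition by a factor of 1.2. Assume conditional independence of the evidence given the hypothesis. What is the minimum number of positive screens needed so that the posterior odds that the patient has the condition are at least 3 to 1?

Prior odds = 0.155/0.845 = 31/169.
Likelihood ratio per positive screen = 1.2.
Target odds = 3.
Require 1.2ⁿ ≥ 3 ÷ (31/169) = 507/31.
1.2¹⁵ ≈15.407 falls short of 507/31 but 1.2¹⁶ ≈18.4884 reaches it, so n = 16.

16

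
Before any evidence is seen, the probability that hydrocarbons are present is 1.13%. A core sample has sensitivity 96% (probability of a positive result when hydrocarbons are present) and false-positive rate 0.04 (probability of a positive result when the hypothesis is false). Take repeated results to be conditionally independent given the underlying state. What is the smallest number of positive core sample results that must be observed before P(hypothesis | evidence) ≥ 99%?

3

Prior odds: 0.0113 ÷ 0.9887 = 113/9887.
Likelihood ratio of a positive result = 0.96/0.04 = 24.
Target odds: 0.99 ÷ 0.01 = 99.
Require 24ⁿ ≥ 99 ÷ (113/9887) = 978813/113.
24² = 576 falls short of 978813/113 but 24³ = 13824 reaches it, so n = 3.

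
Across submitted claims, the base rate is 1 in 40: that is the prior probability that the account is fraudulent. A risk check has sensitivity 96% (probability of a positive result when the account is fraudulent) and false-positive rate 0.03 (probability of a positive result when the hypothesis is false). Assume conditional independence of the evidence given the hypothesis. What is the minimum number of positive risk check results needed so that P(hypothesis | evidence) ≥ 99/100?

Prior odds: 0.025 ÷ 0.975 = 1/39.
Likelihood ratio of a positive result = 0.96/0.03 = 32.
Target posterior odds = 0.99/0.01 = 99.
Require 32ⁿ ≥ 99 ÷ (1/39) = 3861.
32² = 1024 falls short of 3861 but 32³ = 32768 reaches it, so n = 3.

3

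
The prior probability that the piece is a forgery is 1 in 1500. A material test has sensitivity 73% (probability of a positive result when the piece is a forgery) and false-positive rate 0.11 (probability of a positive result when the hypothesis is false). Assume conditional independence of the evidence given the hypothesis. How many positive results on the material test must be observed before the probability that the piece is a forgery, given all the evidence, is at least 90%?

6

Prior odds: (1/1500) ÷ (1499/1500) = 1/1499.
Likelihood ratio of a positive result = 0.73/0.11 = 73/11.
Target odds: 0.9 ÷ 0.1 = 9.
Require (73/11)ⁿ ≥ 9 ÷ (1/1499) = 13491.
(73/11)⁵ ≈12872.1 falls short of 13491 but (73/11)⁶ ≈85424.2 reaches it, so n = 6.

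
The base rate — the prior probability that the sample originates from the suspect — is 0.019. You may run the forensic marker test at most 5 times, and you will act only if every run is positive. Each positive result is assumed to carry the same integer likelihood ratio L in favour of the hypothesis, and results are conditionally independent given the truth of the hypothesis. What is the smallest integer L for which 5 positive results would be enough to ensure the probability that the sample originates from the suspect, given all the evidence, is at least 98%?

5

Prior odds = 0.019/0.981 = 19/981.
Target odds = 0.98/0.02 = 49.
Need L⁵ ≥ 49 ÷ (19/981) = 48069/19.
4⁵ = 1024 < 48069/19 ≤ 3125 = 5⁵, so L = 5.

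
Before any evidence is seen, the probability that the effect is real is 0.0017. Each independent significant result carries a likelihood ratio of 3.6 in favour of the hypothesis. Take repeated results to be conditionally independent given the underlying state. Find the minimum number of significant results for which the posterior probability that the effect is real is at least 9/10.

Prior odds = 0.0017/0.9983 = 17/9983.
Likelihood ratio per significant result = 3.6.
Target posterior odds = 0.9/0.1 = 9.
Need (17/9983) × 3.6ⁿ ≥ 9, i.e. 3.6ⁿ ≥ 89847/17.
3.6⁶ = 34012224/15625 falls short of 89847/17 but 3.6⁷ = 612220032/78125 reaches it, so n = 7.

7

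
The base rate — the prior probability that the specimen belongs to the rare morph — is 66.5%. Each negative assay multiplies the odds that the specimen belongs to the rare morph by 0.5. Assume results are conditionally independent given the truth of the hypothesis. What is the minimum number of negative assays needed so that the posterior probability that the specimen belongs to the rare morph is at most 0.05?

Prior odds = 0.665/0.335 = 133/67.
Likelihood ratio per negative assay = 0.5.
Target odds: 0.05 ÷ 0.95 = 1/19.
Require 0.5ⁿ ≤ 1/19 ÷ (133/67) = 67/2527.
0.5⁵ = 0.03125 is still above 67/2527 but 0.5⁶ = 0.015625 is at or below it, so n = 6.

6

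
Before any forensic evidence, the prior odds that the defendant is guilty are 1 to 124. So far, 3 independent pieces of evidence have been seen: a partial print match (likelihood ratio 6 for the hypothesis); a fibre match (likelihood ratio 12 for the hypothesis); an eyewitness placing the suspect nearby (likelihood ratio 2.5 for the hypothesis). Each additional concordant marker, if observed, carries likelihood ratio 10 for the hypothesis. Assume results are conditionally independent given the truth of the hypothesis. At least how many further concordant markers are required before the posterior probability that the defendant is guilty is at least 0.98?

Prior odds = 1/124.
Combined Bayes factor of the evidence already in hand = 6 × 12 × 2.5 = 180.
Odds after that evidence = (1/124) × 180 = 45/31.
Target odds = 0.98/0.02 = 49.
Need 10ⁿ ≥ 49 ÷ (45/31) = 1519/45.
10¹ = 10 falls short of 1519/45 but 10² = 100 reaches it, so n = 2.

2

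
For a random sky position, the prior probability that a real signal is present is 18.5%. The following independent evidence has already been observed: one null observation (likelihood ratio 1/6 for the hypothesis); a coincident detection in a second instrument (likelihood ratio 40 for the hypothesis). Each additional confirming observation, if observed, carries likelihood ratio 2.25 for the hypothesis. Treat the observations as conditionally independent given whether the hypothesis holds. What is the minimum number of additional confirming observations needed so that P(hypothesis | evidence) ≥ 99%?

6

Prior odds = 0.185/0.815 = 37/163.
Combined Bayes factor of the evidence already in hand = (1/6) × 40 = 20/3.
Odds after that evidence = (37/163) × 20/3 = 740/489.
Target odds = 0.99/0.01 = 99.
Need 2.25ⁿ ≥ 99 ÷ (740/489) = 48411/740.
2.25⁵ = 59049/1024 falls short of 48411/740 but 2.25⁶ = 531441/4096 reaches it, so n = 6.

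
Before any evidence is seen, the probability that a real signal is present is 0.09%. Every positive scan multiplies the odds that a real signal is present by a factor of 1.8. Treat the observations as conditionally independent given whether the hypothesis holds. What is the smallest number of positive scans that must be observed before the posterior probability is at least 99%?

Prior odds: 0.0009 ÷ 0.9991 = 9/9991.
Likelihood ratio per positive scan = 1.8.
Target posterior odds = 0.99/0.01 = 99.
Need (9/9991) × 1.8ⁿ ≥ 99, i.e. 1.8ⁿ ≥ 109901.
1.8¹⁹ ≈70823.5 falls short of 109901 but 1.8²⁰ ≈127482 reaches it, so n = 20.

20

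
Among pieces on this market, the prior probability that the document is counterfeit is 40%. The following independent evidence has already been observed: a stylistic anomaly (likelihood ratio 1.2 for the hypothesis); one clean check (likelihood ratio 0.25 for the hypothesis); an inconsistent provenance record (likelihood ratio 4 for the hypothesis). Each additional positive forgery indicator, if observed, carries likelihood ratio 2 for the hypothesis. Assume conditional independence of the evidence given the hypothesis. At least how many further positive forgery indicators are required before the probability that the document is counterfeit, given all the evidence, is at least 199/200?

Prior odds = 0.4/0.6 = 2/3.
Combined Bayes factor of the evidence already in hand = 1.2 × 0.25 × 4 = 1.2.
Odds after that evidence = (2/3) × 1.2 = 0.8.
Target odds = 0.995/0.005 = 199.
Need 2ⁿ ≥ 199 ÷ 0.8 = 248.75.
2⁷ = 128 falls short of 248.75 but 2⁸ = 256 reaches it, so n = 8.

8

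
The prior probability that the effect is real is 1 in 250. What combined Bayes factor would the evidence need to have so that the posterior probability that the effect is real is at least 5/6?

1245

Prior odds = 0.004/0.996 = 1/249.
Target odds = (5/6)/(1/6) = 5.
Required Bayes factor = 5 ÷ (1/249) = 1245.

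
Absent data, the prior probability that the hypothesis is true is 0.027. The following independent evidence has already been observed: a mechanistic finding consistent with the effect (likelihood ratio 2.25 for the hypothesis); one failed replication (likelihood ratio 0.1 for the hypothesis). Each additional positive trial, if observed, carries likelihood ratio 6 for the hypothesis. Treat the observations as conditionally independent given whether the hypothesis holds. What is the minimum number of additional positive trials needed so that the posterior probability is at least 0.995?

6

Prior odds = 0.027/0.973 = 27/973.
Combined Bayes factor of the evidence already in hand = 2.25 × 0.1 = 0.225.
Odds after that evidence = (27/973) × 0.225 = 243/38920.
Target odds = 0.995/0.005 = 199.
Need 6ⁿ ≥ 199 ÷ (243/38920) = 7745080/243.
6⁵ = 7776 falls short of 7745080/243 but 6⁶ = 46656 reaches it, so n = 6.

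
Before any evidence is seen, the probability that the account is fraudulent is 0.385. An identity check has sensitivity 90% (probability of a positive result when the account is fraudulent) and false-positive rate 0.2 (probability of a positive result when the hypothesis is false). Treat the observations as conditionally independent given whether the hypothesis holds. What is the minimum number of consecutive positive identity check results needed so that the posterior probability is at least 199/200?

Prior odds: 0.385 ÷ 0.615 = 77/123.
Likelihood ratio of a positive result = 0.9/0.2 = 4.5.
Target posterior odds = 0.995/0.005 = 199.
Require 4.5ⁿ ≥ 199 ÷ (77/123) = 24477/77.
4.5³ = 91.125 falls short of 24477/77 but 4.5⁴ = 410.0625 reaches it, so n = 4.

4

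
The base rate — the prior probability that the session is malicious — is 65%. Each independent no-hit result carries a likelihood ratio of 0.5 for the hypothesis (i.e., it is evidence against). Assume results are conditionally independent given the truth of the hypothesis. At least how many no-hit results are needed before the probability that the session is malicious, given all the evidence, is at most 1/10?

Prior odds: 0.65 ÷ 0.35 = 13/7.
Likelihood ratio per no-hit result = 0.5.
Target posterior odds = 0.1/0.9 = 1/9.
Need (13/7) × 0.5ⁿ ≤ 1/9, i.e. 0.5ⁿ ≤ 7/117.
0.5⁴ = 0.0625 is still above 7/117 but 0.5⁵ = 0.03125 is at or below it, so n = 5.

5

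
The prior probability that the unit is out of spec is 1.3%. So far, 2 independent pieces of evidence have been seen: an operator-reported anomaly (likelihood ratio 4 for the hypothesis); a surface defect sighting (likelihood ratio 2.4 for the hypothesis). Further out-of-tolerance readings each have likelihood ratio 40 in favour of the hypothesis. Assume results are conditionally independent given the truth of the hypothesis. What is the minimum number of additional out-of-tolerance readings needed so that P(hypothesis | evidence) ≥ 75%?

1

Prior odds = 0.013/0.987 = 13/987.
Combined Bayes factor of the evidence already in hand = 4 × 2.4 = 9.6.
Odds after that evidence = (13/987) × 9.6 = 208/1645.
Target odds = 0.75/0.25 = 3.
Need 40ⁿ ≥ 3 ÷ (208/1645) = 4935/208.
40¹ = 40, which meets the required 4935/208; so n = 1.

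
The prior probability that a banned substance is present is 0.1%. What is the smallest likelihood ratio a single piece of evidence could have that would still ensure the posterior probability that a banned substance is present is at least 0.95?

18981

Prior odds = 0.001/0.999 = 1/999.
Target odds = 0.95/0.05 = 19.
Required Bayes factor = 19 ÷ (1/999) = 18981.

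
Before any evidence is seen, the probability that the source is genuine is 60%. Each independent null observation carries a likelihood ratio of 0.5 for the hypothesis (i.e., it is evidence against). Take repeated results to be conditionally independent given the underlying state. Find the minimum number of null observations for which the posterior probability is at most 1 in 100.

Prior odds = 0.6/0.4 = 1.5.
Likelihood ratio per null observation = 0.5.
Target posterior odds = 0.01/0.99 = 1/99.
Need 1.5 × 0.5ⁿ ≤ 1/99, i.e. 0.5ⁿ ≤ 2/297.
0.5⁷ = 0.0078125 is still above 2/297 but 0.5⁸ = 0.00390625 is at or below it, so n = 8.

8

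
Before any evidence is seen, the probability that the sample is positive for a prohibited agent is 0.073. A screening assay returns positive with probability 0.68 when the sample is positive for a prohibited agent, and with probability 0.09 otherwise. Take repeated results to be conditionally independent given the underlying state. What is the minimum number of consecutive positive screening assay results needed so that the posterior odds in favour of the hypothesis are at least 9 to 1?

Prior odds = 0.073/0.927 = 73/927.
Likelihood ratio of a positive result = 0.68/0.09 = 68/9.
Target odds = 9.
Need (73/927) × (68/9)ⁿ ≥ 9, i.e. (68/9)ⁿ ≥ 8343/73.
(68/9)² = 4624/81 falls short of 8343/73 but (68/9)³ = 314432/729 reaches it, so n = 3.

3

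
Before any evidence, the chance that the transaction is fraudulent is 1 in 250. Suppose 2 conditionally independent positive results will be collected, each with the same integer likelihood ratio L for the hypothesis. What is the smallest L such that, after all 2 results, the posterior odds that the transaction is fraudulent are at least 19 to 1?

Prior odds = 0.004/0.996 = 1/249.
Target odds = 19.
Need L² ≥ 19 ÷ (1/249) = 4731.
68² = 4624 < 4731 ≤ 4761 = 69², so L = 69.

69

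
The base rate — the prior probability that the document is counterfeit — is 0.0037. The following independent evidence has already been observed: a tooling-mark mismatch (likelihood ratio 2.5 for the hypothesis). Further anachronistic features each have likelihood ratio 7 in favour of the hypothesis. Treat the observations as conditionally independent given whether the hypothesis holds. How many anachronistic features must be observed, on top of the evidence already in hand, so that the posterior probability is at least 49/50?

Prior odds = 0.0037/0.9963 = 37/9963.
Bayes factor of the evidence already in hand = 2.5.
Odds after that evidence = (37/9963) × 2.5 = 185/19926.
Target odds = 0.98/0.02 = 49.
Need 7ⁿ ≥ 49 ÷ (185/19926) = 976374/185.
7⁴ = 2401 falls short of 976374/185 but 7⁵ = 16807 reaches it, so n = 5.

5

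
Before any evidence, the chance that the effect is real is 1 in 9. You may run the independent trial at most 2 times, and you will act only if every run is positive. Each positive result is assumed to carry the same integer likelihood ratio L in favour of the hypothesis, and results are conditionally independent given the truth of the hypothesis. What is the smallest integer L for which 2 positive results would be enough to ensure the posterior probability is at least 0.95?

13

Prior odds = (1/9)/(8/9) = 0.125.
Target odds = 0.95/0.05 = 19.
Need L² ≥ 19 ÷ 0.125 = 152.
12² = 144 < 152 ≤ 169 = 13², so L = 13.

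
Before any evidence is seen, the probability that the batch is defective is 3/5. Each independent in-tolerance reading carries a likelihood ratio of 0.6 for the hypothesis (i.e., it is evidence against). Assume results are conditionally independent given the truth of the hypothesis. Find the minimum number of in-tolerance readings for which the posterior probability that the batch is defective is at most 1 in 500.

Prior odds = 0.6/0.4 = 1.5.
Likelihood ratio per in-tolerance reading = 0.6.
Target posterior odds = 0.002/0.998 = 1/499.
Require 0.6ⁿ ≤ 1/499 ÷ 1.5 = 2/1497.
0.6¹² = 531441/244140625 is still above 2/1497 but 0.6¹³ ≈0.00130607 is at or below it, so n = 13.

13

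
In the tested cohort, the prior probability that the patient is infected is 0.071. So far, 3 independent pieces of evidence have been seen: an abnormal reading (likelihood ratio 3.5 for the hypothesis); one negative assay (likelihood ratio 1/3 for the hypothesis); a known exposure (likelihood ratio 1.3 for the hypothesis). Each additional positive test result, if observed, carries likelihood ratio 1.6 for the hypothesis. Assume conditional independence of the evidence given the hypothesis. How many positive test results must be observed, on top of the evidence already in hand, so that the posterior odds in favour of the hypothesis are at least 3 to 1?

Prior odds = 0.071/0.929 = 71/929.
Combined Bayes factor of the evidence already in hand = 3.5 × (1/3) × 1.3 = 91/60.
Odds after that evidence = (71/929) × 91/60 = 6461/55740.
Target odds = 3.
Need 1.6ⁿ ≥ 3 ÷ (6461/55740) = 167220/6461.
1.6⁶ = 262144/15625 falls short of 167220/6461 but 1.6⁷ = 2097152/78125 reaches it, so n = 7.

7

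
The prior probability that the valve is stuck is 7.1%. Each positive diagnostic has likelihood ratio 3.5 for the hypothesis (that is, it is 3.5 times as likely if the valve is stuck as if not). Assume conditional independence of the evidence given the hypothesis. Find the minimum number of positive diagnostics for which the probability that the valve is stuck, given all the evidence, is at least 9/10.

Prior odds: 0.071 ÷ 0.929 = 71/929.
Likelihood ratio per positive diagnostic = 3.5.
Target odds: 0.9 ÷ 0.1 = 9.
Need (71/929) × 3.5ⁿ ≥ 9, i.e. 3.5ⁿ ≥ 8361/71.
3.5³ = 42.875 falls short of 8361/71 but 3.5⁴ = 150.0625 reaches it, so n = 4.

4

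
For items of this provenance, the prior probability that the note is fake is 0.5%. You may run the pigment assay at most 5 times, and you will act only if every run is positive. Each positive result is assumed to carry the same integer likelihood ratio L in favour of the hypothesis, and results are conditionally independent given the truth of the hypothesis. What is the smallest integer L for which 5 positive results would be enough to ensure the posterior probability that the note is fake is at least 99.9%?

Prior odds = 0.005/0.995 = 1/199.
Target odds = 0.999/0.001 = 999.
Need L⁵ ≥ 999 ÷ (1/199) = 198801.
11⁵ = 161051 < 198801 ≤ 248832 = 12⁵, so L = 12.

12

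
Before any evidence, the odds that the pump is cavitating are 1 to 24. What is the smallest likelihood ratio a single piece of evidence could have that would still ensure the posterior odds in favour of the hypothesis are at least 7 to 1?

168

Prior odds = 1/24.
Target odds = 7.
Required Bayes factor = 7 ÷ (1/24) = 168.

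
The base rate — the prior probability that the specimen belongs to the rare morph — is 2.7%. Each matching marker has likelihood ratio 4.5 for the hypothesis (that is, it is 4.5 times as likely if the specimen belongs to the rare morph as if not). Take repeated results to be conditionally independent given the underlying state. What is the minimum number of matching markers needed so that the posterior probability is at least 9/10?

4

Prior odds = 0.027/0.973 = 27/973.
Likelihood ratio per matching marker = 4.5.
Target odds: 0.9 ÷ 0.1 = 9.
Need (27/973) × 4.5ⁿ ≥ 9, i.e. 4.5ⁿ ≥ 973/3.
4.5³ = 91.125 falls short of 973/3 but 4.5⁴ = 410.0625 reaches it, so n = 4.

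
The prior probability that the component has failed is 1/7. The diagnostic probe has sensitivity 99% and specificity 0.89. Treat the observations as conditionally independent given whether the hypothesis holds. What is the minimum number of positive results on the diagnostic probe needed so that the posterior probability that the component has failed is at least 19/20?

3

Prior odds: (1/7) ÷ (6/7) = 1/6.
False-positive rate = 1 − 0.89 = 0.11; likelihood ratio of a positive = 0.99/0.11 = 9.
Target posterior odds = 0.95/0.05 = 19.
Require 9ⁿ ≥ 19 ÷ (1/6) = 114.
9² = 81 falls short of 114 but 9³ = 729 reaches it, so n = 3.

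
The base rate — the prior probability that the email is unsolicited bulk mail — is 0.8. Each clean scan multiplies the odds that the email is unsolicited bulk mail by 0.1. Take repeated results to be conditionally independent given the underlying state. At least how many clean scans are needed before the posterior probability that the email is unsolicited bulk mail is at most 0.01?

Prior odds = 0.8/0.2 = 4.
Likelihood ratio per clean scan = 0.1.
Target posterior odds = 0.01/0.99 = 1/99.
Require 0.1ⁿ ≤ 1/99 ÷ 4 = 1/396.
0.1² = 0.01 is still above 1/396 but 0.1³ = 0.001 is at or below it, so n = 3.

3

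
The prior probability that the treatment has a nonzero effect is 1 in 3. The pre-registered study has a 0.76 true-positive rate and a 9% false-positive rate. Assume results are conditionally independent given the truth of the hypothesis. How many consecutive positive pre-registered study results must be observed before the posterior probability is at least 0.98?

Prior odds: (1/3) ÷ (2/3) = 0.5.
Likelihood ratio of a positive result = 0.76/0.09 = 76/9.
Target odds: 0.98 ÷ 0.02 = 49.
Need 0.5 × (76/9)ⁿ ≥ 49, i.e. (76/9)ⁿ ≥ 98.
(76/9)² = 5776/81 falls short of 98 but (76/9)³ = 438976/729 reaches it, so n = 3.

3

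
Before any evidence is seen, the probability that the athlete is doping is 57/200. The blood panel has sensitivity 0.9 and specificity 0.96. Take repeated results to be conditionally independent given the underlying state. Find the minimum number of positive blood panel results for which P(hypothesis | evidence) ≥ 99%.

Prior odds = 0.285/0.715 = 57/143.
False-positive rate = 1 − 0.96 = 0.04; likelihood ratio of a positive = 0.9/0.04 = 22.5.
Target posterior odds = 0.99/0.01 = 99.
Need (57/143) × 22.5ⁿ ≥ 99, i.e. 22.5ⁿ ≥ 4719/19.
22.5¹ = 22.5 falls short of 4719/19 but 22.5² = 506.25 reaches it, so n = 2.

2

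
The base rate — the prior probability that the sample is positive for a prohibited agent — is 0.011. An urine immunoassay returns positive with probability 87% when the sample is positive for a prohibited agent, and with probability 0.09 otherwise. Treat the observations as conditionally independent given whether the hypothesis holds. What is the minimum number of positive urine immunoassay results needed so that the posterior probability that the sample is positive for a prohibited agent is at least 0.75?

3

Prior odds = 0.011/0.989 = 11/989.
Likelihood ratio of a positive result = 0.87/0.09 = 29/3.
Target odds: 0.75 ÷ 0.25 = 3.
Need (11/989) × (29/3)ⁿ ≥ 3, i.e. (29/3)ⁿ ≥ 2967/11.
(29/3)² = 841/9 falls short of 2967/11 but (29/3)³ = 24389/27 reaches it, so n = 3.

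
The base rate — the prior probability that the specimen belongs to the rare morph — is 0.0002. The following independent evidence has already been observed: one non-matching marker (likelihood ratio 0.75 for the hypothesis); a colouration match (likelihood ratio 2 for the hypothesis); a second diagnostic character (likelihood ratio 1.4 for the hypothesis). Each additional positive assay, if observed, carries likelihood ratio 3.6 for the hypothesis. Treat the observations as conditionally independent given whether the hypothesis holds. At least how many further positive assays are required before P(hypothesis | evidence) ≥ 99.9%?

12

Prior odds = 0.0002/0.9998 = 1/4999.
Combined Bayes factor of the evidence already in hand = 0.75 × 2 × 1.4 = 2.1.
Odds after that evidence = (1/4999) × 2.1 = 21/49990.
Target odds = 0.999/0.001 = 999.
Need 3.6ⁿ ≥ 999 ÷ (21/49990) = 16646670/7.
3.6¹¹ ≈1.31622e+06 falls short of 16646670/7 but 3.6¹² ≈4.73838e+06 reaches it, so n = 12.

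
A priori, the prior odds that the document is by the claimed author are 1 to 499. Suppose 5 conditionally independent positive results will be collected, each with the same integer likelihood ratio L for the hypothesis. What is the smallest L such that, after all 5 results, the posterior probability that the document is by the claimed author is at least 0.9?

Prior odds = 1/499.
Target odds = 0.9/0.1 = 9.
Need L⁵ ≥ 9 ÷ (1/499) = 4491.
5⁵ = 3125 < 4491 ≤ 7776 = 6⁵, so L = 6.

6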